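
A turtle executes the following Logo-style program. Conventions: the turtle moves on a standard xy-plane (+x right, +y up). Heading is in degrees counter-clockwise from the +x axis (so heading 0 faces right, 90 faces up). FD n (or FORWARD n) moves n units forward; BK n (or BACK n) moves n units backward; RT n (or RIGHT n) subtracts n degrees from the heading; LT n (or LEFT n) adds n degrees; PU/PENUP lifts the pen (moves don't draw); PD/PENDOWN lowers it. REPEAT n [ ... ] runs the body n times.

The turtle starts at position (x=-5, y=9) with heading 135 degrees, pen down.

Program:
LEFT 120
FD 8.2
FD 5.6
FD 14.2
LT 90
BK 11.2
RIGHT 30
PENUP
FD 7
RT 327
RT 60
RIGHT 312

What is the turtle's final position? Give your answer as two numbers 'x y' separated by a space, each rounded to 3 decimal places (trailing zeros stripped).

Executing turtle program step by step:
Start: pos=(-5,9), heading=135, pen down
LT 120: heading 135 -> 255
FD 8.2: (-5,9) -> (-7.122,1.079) [heading=255, draw]
FD 5.6: (-7.122,1.079) -> (-8.572,-4.33) [heading=255, draw]
FD 14.2: (-8.572,-4.33) -> (-12.247,-18.046) [heading=255, draw]
LT 90: heading 255 -> 345
BK 11.2: (-12.247,-18.046) -> (-23.065,-15.147) [heading=345, draw]
RT 30: heading 345 -> 315
PU: pen up
FD 7: (-23.065,-15.147) -> (-18.116,-20.097) [heading=315, move]
RT 327: heading 315 -> 348
RT 60: heading 348 -> 288
RT 312: heading 288 -> 336
Final: pos=(-18.116,-20.097), heading=336, 4 segment(s) drawn

Answer: -18.116 -20.097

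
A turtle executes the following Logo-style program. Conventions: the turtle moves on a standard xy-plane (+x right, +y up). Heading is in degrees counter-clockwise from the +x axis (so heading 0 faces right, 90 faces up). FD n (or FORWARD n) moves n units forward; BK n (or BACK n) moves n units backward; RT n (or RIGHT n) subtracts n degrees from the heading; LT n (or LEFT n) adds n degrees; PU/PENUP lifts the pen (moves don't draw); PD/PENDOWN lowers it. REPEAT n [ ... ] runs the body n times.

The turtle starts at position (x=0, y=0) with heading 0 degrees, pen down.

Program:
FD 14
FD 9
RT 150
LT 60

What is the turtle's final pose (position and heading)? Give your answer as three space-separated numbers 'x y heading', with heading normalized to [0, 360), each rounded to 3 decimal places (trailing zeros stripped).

Answer: 23 0 270

Derivation:
Executing turtle program step by step:
Start: pos=(0,0), heading=0, pen down
FD 14: (0,0) -> (14,0) [heading=0, draw]
FD 9: (14,0) -> (23,0) [heading=0, draw]
RT 150: heading 0 -> 210
LT 60: heading 210 -> 270
Final: pos=(23,0), heading=270, 2 segment(s) drawn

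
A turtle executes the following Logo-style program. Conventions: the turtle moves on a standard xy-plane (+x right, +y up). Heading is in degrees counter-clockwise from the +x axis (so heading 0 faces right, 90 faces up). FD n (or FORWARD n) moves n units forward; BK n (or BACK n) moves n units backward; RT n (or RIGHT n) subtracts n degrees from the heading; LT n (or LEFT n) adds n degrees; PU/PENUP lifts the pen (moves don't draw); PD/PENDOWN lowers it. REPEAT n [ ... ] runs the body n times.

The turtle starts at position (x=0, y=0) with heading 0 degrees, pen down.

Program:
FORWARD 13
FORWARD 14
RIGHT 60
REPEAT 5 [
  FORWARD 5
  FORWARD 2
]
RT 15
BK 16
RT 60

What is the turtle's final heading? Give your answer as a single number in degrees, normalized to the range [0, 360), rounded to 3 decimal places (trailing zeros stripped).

Answer: 225

Derivation:
Executing turtle program step by step:
Start: pos=(0,0), heading=0, pen down
FD 13: (0,0) -> (13,0) [heading=0, draw]
FD 14: (13,0) -> (27,0) [heading=0, draw]
RT 60: heading 0 -> 300
REPEAT 5 [
  -- iteration 1/5 --
  FD 5: (27,0) -> (29.5,-4.33) [heading=300, draw]
  FD 2: (29.5,-4.33) -> (30.5,-6.062) [heading=300, draw]
  -- iteration 2/5 --
  FD 5: (30.5,-6.062) -> (33,-10.392) [heading=300, draw]
  FD 2: (33,-10.392) -> (34,-12.124) [heading=300, draw]
  -- iteration 3/5 --
  FD 5: (34,-12.124) -> (36.5,-16.454) [heading=300, draw]
  FD 2: (36.5,-16.454) -> (37.5,-18.187) [heading=300, draw]
  -- iteration 4/5 --
  FD 5: (37.5,-18.187) -> (40,-22.517) [heading=300, draw]
  FD 2: (40,-22.517) -> (41,-24.249) [heading=300, draw]
  -- iteration 5/5 --
  FD 5: (41,-24.249) -> (43.5,-28.579) [heading=300, draw]
  FD 2: (43.5,-28.579) -> (44.5,-30.311) [heading=300, draw]
]
RT 15: heading 300 -> 285
BK 16: (44.5,-30.311) -> (40.359,-14.856) [heading=285, draw]
RT 60: heading 285 -> 225
Final: pos=(40.359,-14.856), heading=225, 13 segment(s) drawn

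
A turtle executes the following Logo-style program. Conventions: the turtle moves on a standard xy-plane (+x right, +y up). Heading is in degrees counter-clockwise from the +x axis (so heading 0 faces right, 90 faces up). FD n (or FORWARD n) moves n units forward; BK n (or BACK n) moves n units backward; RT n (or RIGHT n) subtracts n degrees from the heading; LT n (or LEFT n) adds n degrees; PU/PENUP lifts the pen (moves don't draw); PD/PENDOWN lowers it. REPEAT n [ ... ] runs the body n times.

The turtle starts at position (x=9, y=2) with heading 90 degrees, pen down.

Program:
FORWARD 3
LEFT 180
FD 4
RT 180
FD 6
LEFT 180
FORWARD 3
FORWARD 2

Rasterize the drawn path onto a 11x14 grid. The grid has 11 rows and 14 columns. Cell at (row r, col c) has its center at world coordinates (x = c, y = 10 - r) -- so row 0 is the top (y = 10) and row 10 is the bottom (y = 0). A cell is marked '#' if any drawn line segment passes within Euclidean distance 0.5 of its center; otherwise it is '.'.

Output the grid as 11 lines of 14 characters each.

Answer: ..............
..............
..............
.........#....
.........#....
.........#....
.........#....
.........#....
.........#....
.........#....
..............

Derivation:
Segment 0: (9,2) -> (9,5)
Segment 1: (9,5) -> (9,1)
Segment 2: (9,1) -> (9,7)
Segment 3: (9,7) -> (9,4)
Segment 4: (9,4) -> (9,2)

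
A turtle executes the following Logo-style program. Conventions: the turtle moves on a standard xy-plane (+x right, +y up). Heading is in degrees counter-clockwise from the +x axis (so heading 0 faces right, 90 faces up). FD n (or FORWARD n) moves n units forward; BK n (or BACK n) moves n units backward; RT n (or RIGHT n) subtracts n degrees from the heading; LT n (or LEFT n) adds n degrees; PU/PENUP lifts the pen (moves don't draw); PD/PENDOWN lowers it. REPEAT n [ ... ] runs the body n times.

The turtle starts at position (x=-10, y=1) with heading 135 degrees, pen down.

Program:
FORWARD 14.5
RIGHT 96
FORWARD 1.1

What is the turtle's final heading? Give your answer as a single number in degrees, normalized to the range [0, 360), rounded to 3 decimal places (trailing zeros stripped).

Answer: 39

Derivation:
Executing turtle program step by step:
Start: pos=(-10,1), heading=135, pen down
FD 14.5: (-10,1) -> (-20.253,11.253) [heading=135, draw]
RT 96: heading 135 -> 39
FD 1.1: (-20.253,11.253) -> (-19.398,11.945) [heading=39, draw]
Final: pos=(-19.398,11.945), heading=39, 2 segment(s) drawn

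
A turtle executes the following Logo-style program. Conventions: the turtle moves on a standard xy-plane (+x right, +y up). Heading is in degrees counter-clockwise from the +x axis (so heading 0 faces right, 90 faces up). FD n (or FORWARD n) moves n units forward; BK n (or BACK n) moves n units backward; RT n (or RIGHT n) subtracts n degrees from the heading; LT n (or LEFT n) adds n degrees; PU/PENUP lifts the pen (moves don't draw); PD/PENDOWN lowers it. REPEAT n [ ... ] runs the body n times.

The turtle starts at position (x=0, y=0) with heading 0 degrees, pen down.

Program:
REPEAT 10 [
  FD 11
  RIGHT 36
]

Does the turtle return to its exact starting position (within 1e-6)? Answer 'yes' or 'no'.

Answer: yes

Derivation:
Executing turtle program step by step:
Start: pos=(0,0), heading=0, pen down
REPEAT 10 [
  -- iteration 1/10 --
  FD 11: (0,0) -> (11,0) [heading=0, draw]
  RT 36: heading 0 -> 324
  -- iteration 2/10 --
  FD 11: (11,0) -> (19.899,-6.466) [heading=324, draw]
  RT 36: heading 324 -> 288
  -- iteration 3/10 --
  FD 11: (19.899,-6.466) -> (23.298,-16.927) [heading=288, draw]
  RT 36: heading 288 -> 252
  -- iteration 4/10 --
  FD 11: (23.298,-16.927) -> (19.899,-27.389) [heading=252, draw]
  RT 36: heading 252 -> 216
  -- iteration 5/10 --
  FD 11: (19.899,-27.389) -> (11,-33.855) [heading=216, draw]
  RT 36: heading 216 -> 180
  -- iteration 6/10 --
  FD 11: (11,-33.855) -> (0,-33.855) [heading=180, draw]
  RT 36: heading 180 -> 144
  -- iteration 7/10 --
  FD 11: (0,-33.855) -> (-8.899,-27.389) [heading=144, draw]
  RT 36: heading 144 -> 108
  -- iteration 8/10 --
  FD 11: (-8.899,-27.389) -> (-12.298,-16.927) [heading=108, draw]
  RT 36: heading 108 -> 72
  -- iteration 9/10 --
  FD 11: (-12.298,-16.927) -> (-8.899,-6.466) [heading=72, draw]
  RT 36: heading 72 -> 36
  -- iteration 10/10 --
  FD 11: (-8.899,-6.466) -> (0,0) [heading=36, draw]
  RT 36: heading 36 -> 0
]
Final: pos=(0,0), heading=0, 10 segment(s) drawn

Start position: (0, 0)
Final position: (0, 0)
Distance = 0; < 1e-6 -> CLOSED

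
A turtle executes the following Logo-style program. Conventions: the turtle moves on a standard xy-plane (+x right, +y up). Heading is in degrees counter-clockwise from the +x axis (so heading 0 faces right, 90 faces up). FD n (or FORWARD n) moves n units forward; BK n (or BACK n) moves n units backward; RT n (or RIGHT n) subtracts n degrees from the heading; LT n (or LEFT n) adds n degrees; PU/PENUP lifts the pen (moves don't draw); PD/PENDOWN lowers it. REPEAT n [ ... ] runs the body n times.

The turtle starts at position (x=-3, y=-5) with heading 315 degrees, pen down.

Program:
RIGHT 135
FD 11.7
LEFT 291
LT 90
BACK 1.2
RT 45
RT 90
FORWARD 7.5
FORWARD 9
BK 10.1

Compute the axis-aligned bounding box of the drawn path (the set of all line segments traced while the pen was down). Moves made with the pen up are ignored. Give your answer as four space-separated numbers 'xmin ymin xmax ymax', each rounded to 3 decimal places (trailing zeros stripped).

Answer: -14.7 -5 -3 10.504

Derivation:
Executing turtle program step by step:
Start: pos=(-3,-5), heading=315, pen down
RT 135: heading 315 -> 180
FD 11.7: (-3,-5) -> (-14.7,-5) [heading=180, draw]
LT 291: heading 180 -> 111
LT 90: heading 111 -> 201
BK 1.2: (-14.7,-5) -> (-13.58,-4.57) [heading=201, draw]
RT 45: heading 201 -> 156
RT 90: heading 156 -> 66
FD 7.5: (-13.58,-4.57) -> (-10.529,2.282) [heading=66, draw]
FD 9: (-10.529,2.282) -> (-6.869,10.504) [heading=66, draw]
BK 10.1: (-6.869,10.504) -> (-10.977,1.277) [heading=66, draw]
Final: pos=(-10.977,1.277), heading=66, 5 segment(s) drawn

Segment endpoints: x in {-14.7, -13.58, -10.977, -10.529, -6.869, -3}, y in {-5, -5, -4.57, 1.277, 2.282, 10.504}
xmin=-14.7, ymin=-5, xmax=-3, ymax=10.504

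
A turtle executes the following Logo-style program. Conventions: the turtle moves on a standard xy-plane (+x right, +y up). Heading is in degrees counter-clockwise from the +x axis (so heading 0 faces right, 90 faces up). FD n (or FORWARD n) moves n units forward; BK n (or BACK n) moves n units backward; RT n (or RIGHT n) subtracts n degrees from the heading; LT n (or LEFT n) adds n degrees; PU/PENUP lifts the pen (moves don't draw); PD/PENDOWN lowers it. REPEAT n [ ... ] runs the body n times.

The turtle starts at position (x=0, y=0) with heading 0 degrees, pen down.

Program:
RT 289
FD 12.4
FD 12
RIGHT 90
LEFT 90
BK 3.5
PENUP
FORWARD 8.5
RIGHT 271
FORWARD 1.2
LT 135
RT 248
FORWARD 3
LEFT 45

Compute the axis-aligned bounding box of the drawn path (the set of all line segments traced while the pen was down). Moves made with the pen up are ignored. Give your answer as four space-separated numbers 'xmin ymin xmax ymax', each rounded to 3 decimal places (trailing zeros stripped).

Answer: 0 0 7.944 23.071

Derivation:
Executing turtle program step by step:
Start: pos=(0,0), heading=0, pen down
RT 289: heading 0 -> 71
FD 12.4: (0,0) -> (4.037,11.724) [heading=71, draw]
FD 12: (4.037,11.724) -> (7.944,23.071) [heading=71, draw]
RT 90: heading 71 -> 341
LT 90: heading 341 -> 71
BK 3.5: (7.944,23.071) -> (6.804,19.761) [heading=71, draw]
PU: pen up
FD 8.5: (6.804,19.761) -> (9.572,27.798) [heading=71, move]
RT 271: heading 71 -> 160
FD 1.2: (9.572,27.798) -> (8.444,28.209) [heading=160, move]
LT 135: heading 160 -> 295
RT 248: heading 295 -> 47
FD 3: (8.444,28.209) -> (10.49,30.403) [heading=47, move]
LT 45: heading 47 -> 92
Final: pos=(10.49,30.403), heading=92, 3 segment(s) drawn

Segment endpoints: x in {0, 4.037, 6.804, 7.944}, y in {0, 11.724, 19.761, 23.071}
xmin=0, ymin=0, xmax=7.944, ymax=23.071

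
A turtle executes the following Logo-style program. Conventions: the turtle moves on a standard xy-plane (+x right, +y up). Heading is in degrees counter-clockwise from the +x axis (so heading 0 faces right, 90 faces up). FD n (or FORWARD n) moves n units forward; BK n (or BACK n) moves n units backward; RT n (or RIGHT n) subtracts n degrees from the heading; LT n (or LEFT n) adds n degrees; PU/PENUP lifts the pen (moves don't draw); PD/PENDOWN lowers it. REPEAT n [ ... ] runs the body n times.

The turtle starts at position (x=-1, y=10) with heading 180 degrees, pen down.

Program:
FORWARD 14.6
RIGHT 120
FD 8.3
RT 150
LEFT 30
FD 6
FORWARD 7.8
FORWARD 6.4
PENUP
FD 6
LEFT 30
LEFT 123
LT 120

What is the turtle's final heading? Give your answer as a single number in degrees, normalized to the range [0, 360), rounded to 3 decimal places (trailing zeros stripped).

Executing turtle program step by step:
Start: pos=(-1,10), heading=180, pen down
FD 14.6: (-1,10) -> (-15.6,10) [heading=180, draw]
RT 120: heading 180 -> 60
FD 8.3: (-15.6,10) -> (-11.45,17.188) [heading=60, draw]
RT 150: heading 60 -> 270
LT 30: heading 270 -> 300
FD 6: (-11.45,17.188) -> (-8.45,11.992) [heading=300, draw]
FD 7.8: (-8.45,11.992) -> (-4.55,5.237) [heading=300, draw]
FD 6.4: (-4.55,5.237) -> (-1.35,-0.306) [heading=300, draw]
PU: pen up
FD 6: (-1.35,-0.306) -> (1.65,-5.502) [heading=300, move]
LT 30: heading 300 -> 330
LT 123: heading 330 -> 93
LT 120: heading 93 -> 213
Final: pos=(1.65,-5.502), heading=213, 5 segment(s) drawn

Answer: 213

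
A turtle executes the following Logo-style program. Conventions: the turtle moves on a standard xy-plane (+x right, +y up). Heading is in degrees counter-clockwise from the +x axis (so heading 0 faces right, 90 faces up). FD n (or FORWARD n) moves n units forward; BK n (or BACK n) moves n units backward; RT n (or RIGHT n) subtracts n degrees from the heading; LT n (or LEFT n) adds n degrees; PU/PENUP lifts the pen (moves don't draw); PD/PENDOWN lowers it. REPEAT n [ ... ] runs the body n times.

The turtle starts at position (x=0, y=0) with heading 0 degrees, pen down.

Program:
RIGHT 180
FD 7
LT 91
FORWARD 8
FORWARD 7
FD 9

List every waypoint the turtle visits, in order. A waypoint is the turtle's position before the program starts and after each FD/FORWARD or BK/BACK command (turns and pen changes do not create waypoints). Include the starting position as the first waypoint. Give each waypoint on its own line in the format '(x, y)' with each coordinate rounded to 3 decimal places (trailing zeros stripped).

Executing turtle program step by step:
Start: pos=(0,0), heading=0, pen down
RT 180: heading 0 -> 180
FD 7: (0,0) -> (-7,0) [heading=180, draw]
LT 91: heading 180 -> 271
FD 8: (-7,0) -> (-6.86,-7.999) [heading=271, draw]
FD 7: (-6.86,-7.999) -> (-6.738,-14.998) [heading=271, draw]
FD 9: (-6.738,-14.998) -> (-6.581,-23.996) [heading=271, draw]
Final: pos=(-6.581,-23.996), heading=271, 4 segment(s) drawn
Waypoints (5 total):
(0, 0)
(-7, 0)
(-6.86, -7.999)
(-6.738, -14.998)
(-6.581, -23.996)

Answer: (0, 0)
(-7, 0)
(-6.86, -7.999)
(-6.738, -14.998)
(-6.581, -23.996)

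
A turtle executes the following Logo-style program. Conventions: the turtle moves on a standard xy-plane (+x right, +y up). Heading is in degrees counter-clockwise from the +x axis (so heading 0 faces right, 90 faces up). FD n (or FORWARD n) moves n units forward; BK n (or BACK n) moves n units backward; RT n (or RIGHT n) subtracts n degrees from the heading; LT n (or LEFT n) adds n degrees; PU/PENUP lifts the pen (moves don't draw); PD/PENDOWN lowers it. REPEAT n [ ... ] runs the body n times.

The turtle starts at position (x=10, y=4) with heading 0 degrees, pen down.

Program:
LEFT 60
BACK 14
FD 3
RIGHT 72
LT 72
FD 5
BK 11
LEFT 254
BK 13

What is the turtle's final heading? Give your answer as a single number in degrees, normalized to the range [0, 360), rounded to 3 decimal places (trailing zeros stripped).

Answer: 314

Derivation:
Executing turtle program step by step:
Start: pos=(10,4), heading=0, pen down
LT 60: heading 0 -> 60
BK 14: (10,4) -> (3,-8.124) [heading=60, draw]
FD 3: (3,-8.124) -> (4.5,-5.526) [heading=60, draw]
RT 72: heading 60 -> 348
LT 72: heading 348 -> 60
FD 5: (4.5,-5.526) -> (7,-1.196) [heading=60, draw]
BK 11: (7,-1.196) -> (1.5,-10.722) [heading=60, draw]
LT 254: heading 60 -> 314
BK 13: (1.5,-10.722) -> (-7.531,-1.371) [heading=314, draw]
Final: pos=(-7.531,-1.371), heading=314, 5 segment(s) drawn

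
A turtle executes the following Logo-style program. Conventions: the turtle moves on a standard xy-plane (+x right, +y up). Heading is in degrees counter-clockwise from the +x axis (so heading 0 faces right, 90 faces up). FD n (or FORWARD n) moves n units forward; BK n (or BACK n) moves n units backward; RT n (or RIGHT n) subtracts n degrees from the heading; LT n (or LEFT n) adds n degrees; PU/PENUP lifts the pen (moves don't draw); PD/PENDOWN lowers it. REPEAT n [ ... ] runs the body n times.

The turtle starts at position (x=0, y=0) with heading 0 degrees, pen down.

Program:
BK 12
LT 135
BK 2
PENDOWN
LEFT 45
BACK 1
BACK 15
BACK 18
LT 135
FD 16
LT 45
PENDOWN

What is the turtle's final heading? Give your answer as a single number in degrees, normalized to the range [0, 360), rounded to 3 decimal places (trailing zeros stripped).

Answer: 0

Derivation:
Executing turtle program step by step:
Start: pos=(0,0), heading=0, pen down
BK 12: (0,0) -> (-12,0) [heading=0, draw]
LT 135: heading 0 -> 135
BK 2: (-12,0) -> (-10.586,-1.414) [heading=135, draw]
PD: pen down
LT 45: heading 135 -> 180
BK 1: (-10.586,-1.414) -> (-9.586,-1.414) [heading=180, draw]
BK 15: (-9.586,-1.414) -> (5.414,-1.414) [heading=180, draw]
BK 18: (5.414,-1.414) -> (23.414,-1.414) [heading=180, draw]
LT 135: heading 180 -> 315
FD 16: (23.414,-1.414) -> (34.728,-12.728) [heading=315, draw]
LT 45: heading 315 -> 0
PD: pen down
Final: pos=(34.728,-12.728), heading=0, 6 segment(s) drawn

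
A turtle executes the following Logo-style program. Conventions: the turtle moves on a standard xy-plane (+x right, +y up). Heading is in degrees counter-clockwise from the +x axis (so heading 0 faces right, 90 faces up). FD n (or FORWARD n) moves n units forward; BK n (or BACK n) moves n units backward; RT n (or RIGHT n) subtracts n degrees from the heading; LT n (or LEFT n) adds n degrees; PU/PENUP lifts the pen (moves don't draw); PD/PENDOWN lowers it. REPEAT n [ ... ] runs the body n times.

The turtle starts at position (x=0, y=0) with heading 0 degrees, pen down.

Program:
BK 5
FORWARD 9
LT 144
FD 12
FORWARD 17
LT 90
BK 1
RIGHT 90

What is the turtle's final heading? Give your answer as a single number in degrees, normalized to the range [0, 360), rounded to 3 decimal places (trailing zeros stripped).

Answer: 144

Derivation:
Executing turtle program step by step:
Start: pos=(0,0), heading=0, pen down
BK 5: (0,0) -> (-5,0) [heading=0, draw]
FD 9: (-5,0) -> (4,0) [heading=0, draw]
LT 144: heading 0 -> 144
FD 12: (4,0) -> (-5.708,7.053) [heading=144, draw]
FD 17: (-5.708,7.053) -> (-19.461,17.046) [heading=144, draw]
LT 90: heading 144 -> 234
BK 1: (-19.461,17.046) -> (-18.874,17.855) [heading=234, draw]
RT 90: heading 234 -> 144
Final: pos=(-18.874,17.855), heading=144, 5 segment(s) drawn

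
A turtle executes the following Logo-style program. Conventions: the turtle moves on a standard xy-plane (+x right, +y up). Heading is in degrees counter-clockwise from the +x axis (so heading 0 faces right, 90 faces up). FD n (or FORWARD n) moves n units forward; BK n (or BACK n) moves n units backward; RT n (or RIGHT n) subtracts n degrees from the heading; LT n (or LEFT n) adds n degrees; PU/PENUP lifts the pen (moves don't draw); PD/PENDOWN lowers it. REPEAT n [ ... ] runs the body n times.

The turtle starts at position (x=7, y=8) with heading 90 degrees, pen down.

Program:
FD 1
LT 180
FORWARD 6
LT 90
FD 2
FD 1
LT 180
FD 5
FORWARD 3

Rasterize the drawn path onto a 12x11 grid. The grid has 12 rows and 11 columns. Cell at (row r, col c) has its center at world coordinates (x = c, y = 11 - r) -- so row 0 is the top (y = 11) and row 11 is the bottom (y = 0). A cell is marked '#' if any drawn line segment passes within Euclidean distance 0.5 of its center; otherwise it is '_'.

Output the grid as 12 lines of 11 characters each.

Segment 0: (7,8) -> (7,9)
Segment 1: (7,9) -> (7,3)
Segment 2: (7,3) -> (9,3)
Segment 3: (9,3) -> (10,3)
Segment 4: (10,3) -> (5,3)
Segment 5: (5,3) -> (2,3)

Answer: ___________
___________
_______#___
_______#___
_______#___
_______#___
_______#___
_______#___
__#########
___________
___________
___________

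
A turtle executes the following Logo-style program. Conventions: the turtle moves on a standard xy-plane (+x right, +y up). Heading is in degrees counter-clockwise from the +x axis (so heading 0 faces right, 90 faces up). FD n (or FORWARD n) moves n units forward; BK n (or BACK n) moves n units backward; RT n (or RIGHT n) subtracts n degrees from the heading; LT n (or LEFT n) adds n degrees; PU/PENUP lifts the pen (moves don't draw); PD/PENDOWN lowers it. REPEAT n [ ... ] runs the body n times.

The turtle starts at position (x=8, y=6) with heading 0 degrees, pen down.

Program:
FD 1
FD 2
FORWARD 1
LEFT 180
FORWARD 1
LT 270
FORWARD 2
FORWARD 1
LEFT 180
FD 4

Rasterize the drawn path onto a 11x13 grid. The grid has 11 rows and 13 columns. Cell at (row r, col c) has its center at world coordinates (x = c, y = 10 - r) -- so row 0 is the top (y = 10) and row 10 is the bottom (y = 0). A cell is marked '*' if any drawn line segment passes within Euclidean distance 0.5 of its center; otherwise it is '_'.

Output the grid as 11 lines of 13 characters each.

Answer: _____________
___________*_
___________*_
___________*_
________*****
___________*_
_____________
_____________
_____________
_____________
_____________

Derivation:
Segment 0: (8,6) -> (9,6)
Segment 1: (9,6) -> (11,6)
Segment 2: (11,6) -> (12,6)
Segment 3: (12,6) -> (11,6)
Segment 4: (11,6) -> (11,8)
Segment 5: (11,8) -> (11,9)
Segment 6: (11,9) -> (11,5)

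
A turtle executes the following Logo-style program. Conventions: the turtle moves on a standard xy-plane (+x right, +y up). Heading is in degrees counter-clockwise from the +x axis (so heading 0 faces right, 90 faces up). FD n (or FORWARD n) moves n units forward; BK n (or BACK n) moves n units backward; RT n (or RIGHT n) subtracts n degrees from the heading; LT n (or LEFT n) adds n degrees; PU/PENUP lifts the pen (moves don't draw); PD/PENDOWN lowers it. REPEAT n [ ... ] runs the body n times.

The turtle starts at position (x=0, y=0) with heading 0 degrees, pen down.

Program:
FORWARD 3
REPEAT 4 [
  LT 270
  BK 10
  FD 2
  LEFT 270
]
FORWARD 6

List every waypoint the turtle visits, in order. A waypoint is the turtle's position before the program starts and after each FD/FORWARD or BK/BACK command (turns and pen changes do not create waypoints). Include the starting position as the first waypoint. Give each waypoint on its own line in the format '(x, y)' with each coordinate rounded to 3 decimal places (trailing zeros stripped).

Executing turtle program step by step:
Start: pos=(0,0), heading=0, pen down
FD 3: (0,0) -> (3,0) [heading=0, draw]
REPEAT 4 [
  -- iteration 1/4 --
  LT 270: heading 0 -> 270
  BK 10: (3,0) -> (3,10) [heading=270, draw]
  FD 2: (3,10) -> (3,8) [heading=270, draw]
  LT 270: heading 270 -> 180
  -- iteration 2/4 --
  LT 270: heading 180 -> 90
  BK 10: (3,8) -> (3,-2) [heading=90, draw]
  FD 2: (3,-2) -> (3,0) [heading=90, draw]
  LT 270: heading 90 -> 0
  -- iteration 3/4 --
  LT 270: heading 0 -> 270
  BK 10: (3,0) -> (3,10) [heading=270, draw]
  FD 2: (3,10) -> (3,8) [heading=270, draw]
  LT 270: heading 270 -> 180
  -- iteration 4/4 --
  LT 270: heading 180 -> 90
  BK 10: (3,8) -> (3,-2) [heading=90, draw]
  FD 2: (3,-2) -> (3,0) [heading=90, draw]
  LT 270: heading 90 -> 0
]
FD 6: (3,0) -> (9,0) [heading=0, draw]
Final: pos=(9,0), heading=0, 10 segment(s) drawn
Waypoints (11 total):
(0, 0)
(3, 0)
(3, 10)
(3, 8)
(3, -2)
(3, 0)
(3, 10)
(3, 8)
(3, -2)
(3, 0)
(9, 0)

Answer: (0, 0)
(3, 0)
(3, 10)
(3, 8)
(3, -2)
(3, 0)
(3, 10)
(3, 8)
(3, -2)
(3, 0)
(9, 0)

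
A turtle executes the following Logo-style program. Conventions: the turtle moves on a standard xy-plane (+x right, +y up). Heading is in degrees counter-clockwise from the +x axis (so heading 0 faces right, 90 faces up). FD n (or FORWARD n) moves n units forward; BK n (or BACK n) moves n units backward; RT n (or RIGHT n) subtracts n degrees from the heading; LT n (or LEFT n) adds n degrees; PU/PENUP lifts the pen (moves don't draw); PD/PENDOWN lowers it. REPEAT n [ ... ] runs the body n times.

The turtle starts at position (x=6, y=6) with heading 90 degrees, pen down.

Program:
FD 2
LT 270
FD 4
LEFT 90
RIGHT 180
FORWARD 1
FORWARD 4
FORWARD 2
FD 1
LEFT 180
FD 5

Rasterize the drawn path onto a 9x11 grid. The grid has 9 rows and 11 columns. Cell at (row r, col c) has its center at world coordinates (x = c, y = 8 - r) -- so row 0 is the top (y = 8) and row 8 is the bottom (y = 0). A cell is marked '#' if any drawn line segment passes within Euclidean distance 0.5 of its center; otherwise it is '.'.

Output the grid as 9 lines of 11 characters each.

Segment 0: (6,6) -> (6,8)
Segment 1: (6,8) -> (10,8)
Segment 2: (10,8) -> (10,7)
Segment 3: (10,7) -> (10,3)
Segment 4: (10,3) -> (10,1)
Segment 5: (10,1) -> (10,-0)
Segment 6: (10,-0) -> (10,5)

Answer: ......#####
......#...#
......#...#
..........#
..........#
..........#
..........#
..........#
..........#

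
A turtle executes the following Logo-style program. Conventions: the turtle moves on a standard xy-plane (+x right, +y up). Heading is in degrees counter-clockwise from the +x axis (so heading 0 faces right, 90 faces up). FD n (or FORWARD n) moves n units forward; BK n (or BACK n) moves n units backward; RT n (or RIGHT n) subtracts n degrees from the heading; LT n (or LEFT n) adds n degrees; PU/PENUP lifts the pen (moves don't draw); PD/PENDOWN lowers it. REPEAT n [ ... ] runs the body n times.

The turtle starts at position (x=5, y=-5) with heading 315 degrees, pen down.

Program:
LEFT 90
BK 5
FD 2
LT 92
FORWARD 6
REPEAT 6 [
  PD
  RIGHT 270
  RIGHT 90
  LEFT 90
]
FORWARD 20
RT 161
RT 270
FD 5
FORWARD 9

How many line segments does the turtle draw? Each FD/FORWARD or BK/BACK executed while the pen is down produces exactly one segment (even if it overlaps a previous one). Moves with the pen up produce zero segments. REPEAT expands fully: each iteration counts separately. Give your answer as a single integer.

Executing turtle program step by step:
Start: pos=(5,-5), heading=315, pen down
LT 90: heading 315 -> 45
BK 5: (5,-5) -> (1.464,-8.536) [heading=45, draw]
FD 2: (1.464,-8.536) -> (2.879,-7.121) [heading=45, draw]
LT 92: heading 45 -> 137
FD 6: (2.879,-7.121) -> (-1.509,-3.029) [heading=137, draw]
REPEAT 6 [
  -- iteration 1/6 --
  PD: pen down
  RT 270: heading 137 -> 227
  RT 90: heading 227 -> 137
  LT 90: heading 137 -> 227
  -- iteration 2/6 --
  PD: pen down
  RT 270: heading 227 -> 317
  RT 90: heading 317 -> 227
  LT 90: heading 227 -> 317
  -- iteration 3/6 --
  PD: pen down
  RT 270: heading 317 -> 47
  RT 90: heading 47 -> 317
  LT 90: heading 317 -> 47
  -- iteration 4/6 --
  PD: pen down
  RT 270: heading 47 -> 137
  RT 90: heading 137 -> 47
  LT 90: heading 47 -> 137
  -- iteration 5/6 --
  PD: pen down
  RT 270: heading 137 -> 227
  RT 90: heading 227 -> 137
  LT 90: heading 137 -> 227
  -- iteration 6/6 --
  PD: pen down
  RT 270: heading 227 -> 317
  RT 90: heading 317 -> 227
  LT 90: heading 227 -> 317
]
FD 20: (-1.509,-3.029) -> (13.118,-16.669) [heading=317, draw]
RT 161: heading 317 -> 156
RT 270: heading 156 -> 246
FD 5: (13.118,-16.669) -> (11.084,-21.237) [heading=246, draw]
FD 9: (11.084,-21.237) -> (7.423,-29.459) [heading=246, draw]
Final: pos=(7.423,-29.459), heading=246, 6 segment(s) drawn
Segments drawn: 6

Answer: 6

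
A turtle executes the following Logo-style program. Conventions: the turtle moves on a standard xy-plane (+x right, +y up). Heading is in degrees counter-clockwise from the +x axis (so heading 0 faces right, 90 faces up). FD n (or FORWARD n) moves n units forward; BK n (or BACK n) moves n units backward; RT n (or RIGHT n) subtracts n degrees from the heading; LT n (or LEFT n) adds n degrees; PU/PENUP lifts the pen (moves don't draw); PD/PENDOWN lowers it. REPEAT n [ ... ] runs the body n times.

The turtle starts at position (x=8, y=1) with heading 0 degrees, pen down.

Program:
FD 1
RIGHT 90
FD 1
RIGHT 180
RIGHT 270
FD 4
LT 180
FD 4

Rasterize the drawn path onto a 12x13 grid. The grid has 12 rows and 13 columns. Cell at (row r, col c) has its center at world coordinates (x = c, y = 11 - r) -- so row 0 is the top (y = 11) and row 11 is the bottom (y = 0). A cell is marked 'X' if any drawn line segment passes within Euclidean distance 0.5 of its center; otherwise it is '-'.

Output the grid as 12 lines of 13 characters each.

Answer: -------------
-------------
-------------
-------------
-------------
-------------
-------------
-------------
-------------
-------------
--------XX---
-----XXXXX---

Derivation:
Segment 0: (8,1) -> (9,1)
Segment 1: (9,1) -> (9,0)
Segment 2: (9,0) -> (5,-0)
Segment 3: (5,-0) -> (9,-0)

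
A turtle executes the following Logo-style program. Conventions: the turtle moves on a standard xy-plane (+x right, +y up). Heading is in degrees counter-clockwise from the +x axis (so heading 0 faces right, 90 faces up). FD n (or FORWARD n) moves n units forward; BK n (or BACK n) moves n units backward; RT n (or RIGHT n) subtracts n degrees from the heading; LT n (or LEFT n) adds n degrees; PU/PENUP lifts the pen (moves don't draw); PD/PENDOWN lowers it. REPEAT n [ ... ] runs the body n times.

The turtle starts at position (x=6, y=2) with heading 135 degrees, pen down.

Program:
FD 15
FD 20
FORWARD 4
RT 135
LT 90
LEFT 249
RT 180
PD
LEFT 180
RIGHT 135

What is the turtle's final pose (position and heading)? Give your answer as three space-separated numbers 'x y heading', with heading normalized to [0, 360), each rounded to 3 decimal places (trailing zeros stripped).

Answer: -21.577 29.577 204

Derivation:
Executing turtle program step by step:
Start: pos=(6,2), heading=135, pen down
FD 15: (6,2) -> (-4.607,12.607) [heading=135, draw]
FD 20: (-4.607,12.607) -> (-18.749,26.749) [heading=135, draw]
FD 4: (-18.749,26.749) -> (-21.577,29.577) [heading=135, draw]
RT 135: heading 135 -> 0
LT 90: heading 0 -> 90
LT 249: heading 90 -> 339
RT 180: heading 339 -> 159
PD: pen down
LT 180: heading 159 -> 339
RT 135: heading 339 -> 204
Final: pos=(-21.577,29.577), heading=204, 3 segment(s) drawn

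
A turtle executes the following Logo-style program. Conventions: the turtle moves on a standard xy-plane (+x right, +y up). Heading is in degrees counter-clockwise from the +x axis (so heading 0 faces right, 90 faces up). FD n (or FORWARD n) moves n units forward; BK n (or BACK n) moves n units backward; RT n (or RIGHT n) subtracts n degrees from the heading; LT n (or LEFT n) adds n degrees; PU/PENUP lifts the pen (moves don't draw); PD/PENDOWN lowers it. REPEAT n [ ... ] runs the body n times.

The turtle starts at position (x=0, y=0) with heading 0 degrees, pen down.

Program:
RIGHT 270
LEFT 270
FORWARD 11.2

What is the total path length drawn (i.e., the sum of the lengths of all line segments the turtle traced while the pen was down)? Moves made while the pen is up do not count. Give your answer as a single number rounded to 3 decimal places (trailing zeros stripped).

Answer: 11.2

Derivation:
Executing turtle program step by step:
Start: pos=(0,0), heading=0, pen down
RT 270: heading 0 -> 90
LT 270: heading 90 -> 0
FD 11.2: (0,0) -> (11.2,0) [heading=0, draw]
Final: pos=(11.2,0), heading=0, 1 segment(s) drawn

Segment lengths:
  seg 1: (0,0) -> (11.2,0), length = 11.2
Total = 11.2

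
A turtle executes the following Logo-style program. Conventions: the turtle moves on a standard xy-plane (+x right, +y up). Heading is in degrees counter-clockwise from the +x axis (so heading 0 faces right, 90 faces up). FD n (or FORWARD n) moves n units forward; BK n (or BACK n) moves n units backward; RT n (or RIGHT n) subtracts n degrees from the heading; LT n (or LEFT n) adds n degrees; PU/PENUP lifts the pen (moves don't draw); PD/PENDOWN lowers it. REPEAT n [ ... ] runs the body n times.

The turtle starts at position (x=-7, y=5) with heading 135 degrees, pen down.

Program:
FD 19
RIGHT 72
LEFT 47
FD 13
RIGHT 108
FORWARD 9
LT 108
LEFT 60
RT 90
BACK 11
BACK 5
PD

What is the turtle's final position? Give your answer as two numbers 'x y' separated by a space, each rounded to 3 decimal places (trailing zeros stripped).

Answer: -18.665 15.208

Derivation:
Executing turtle program step by step:
Start: pos=(-7,5), heading=135, pen down
FD 19: (-7,5) -> (-20.435,18.435) [heading=135, draw]
RT 72: heading 135 -> 63
LT 47: heading 63 -> 110
FD 13: (-20.435,18.435) -> (-24.881,30.651) [heading=110, draw]
RT 108: heading 110 -> 2
FD 9: (-24.881,30.651) -> (-15.887,30.965) [heading=2, draw]
LT 108: heading 2 -> 110
LT 60: heading 110 -> 170
RT 90: heading 170 -> 80
BK 11: (-15.887,30.965) -> (-17.797,20.132) [heading=80, draw]
BK 5: (-17.797,20.132) -> (-18.665,15.208) [heading=80, draw]
PD: pen down
Final: pos=(-18.665,15.208), heading=80, 5 segment(s) drawn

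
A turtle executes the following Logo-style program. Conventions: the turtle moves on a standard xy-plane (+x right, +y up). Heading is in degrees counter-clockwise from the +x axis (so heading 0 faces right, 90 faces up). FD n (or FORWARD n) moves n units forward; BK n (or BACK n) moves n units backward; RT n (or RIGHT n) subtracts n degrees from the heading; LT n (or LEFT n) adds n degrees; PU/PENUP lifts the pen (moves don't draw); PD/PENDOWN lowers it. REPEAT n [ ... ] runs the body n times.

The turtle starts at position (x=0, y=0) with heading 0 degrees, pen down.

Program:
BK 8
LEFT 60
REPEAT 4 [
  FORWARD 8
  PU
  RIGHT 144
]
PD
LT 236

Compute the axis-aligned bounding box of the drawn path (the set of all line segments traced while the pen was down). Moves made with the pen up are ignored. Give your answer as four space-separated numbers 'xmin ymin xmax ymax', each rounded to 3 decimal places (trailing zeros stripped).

Answer: -8 0 0 6.928

Derivation:
Executing turtle program step by step:
Start: pos=(0,0), heading=0, pen down
BK 8: (0,0) -> (-8,0) [heading=0, draw]
LT 60: heading 0 -> 60
REPEAT 4 [
  -- iteration 1/4 --
  FD 8: (-8,0) -> (-4,6.928) [heading=60, draw]
  PU: pen up
  RT 144: heading 60 -> 276
  -- iteration 2/4 --
  FD 8: (-4,6.928) -> (-3.164,-1.028) [heading=276, move]
  PU: pen up
  RT 144: heading 276 -> 132
  -- iteration 3/4 --
  FD 8: (-3.164,-1.028) -> (-8.517,4.917) [heading=132, move]
  PU: pen up
  RT 144: heading 132 -> 348
  -- iteration 4/4 --
  FD 8: (-8.517,4.917) -> (-0.692,3.254) [heading=348, move]
  PU: pen up
  RT 144: heading 348 -> 204
]
PD: pen down
LT 236: heading 204 -> 80
Final: pos=(-0.692,3.254), heading=80, 2 segment(s) drawn

Segment endpoints: x in {-8, -4, 0}, y in {0, 6.928}
xmin=-8, ymin=0, xmax=0, ymax=6.928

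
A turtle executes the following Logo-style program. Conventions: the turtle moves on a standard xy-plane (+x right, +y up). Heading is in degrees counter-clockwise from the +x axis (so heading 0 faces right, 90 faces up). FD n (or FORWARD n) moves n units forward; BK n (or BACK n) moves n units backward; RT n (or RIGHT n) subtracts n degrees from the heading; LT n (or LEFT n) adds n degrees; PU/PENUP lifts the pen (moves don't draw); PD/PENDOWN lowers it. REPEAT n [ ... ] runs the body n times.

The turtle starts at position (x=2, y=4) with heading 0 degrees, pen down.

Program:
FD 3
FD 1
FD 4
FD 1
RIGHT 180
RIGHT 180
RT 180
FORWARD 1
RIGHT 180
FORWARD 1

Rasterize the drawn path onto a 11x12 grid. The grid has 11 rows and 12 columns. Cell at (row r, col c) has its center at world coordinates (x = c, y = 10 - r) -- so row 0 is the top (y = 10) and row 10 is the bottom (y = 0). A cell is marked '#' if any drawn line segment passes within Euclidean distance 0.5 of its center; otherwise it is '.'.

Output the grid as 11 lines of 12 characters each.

Segment 0: (2,4) -> (5,4)
Segment 1: (5,4) -> (6,4)
Segment 2: (6,4) -> (10,4)
Segment 3: (10,4) -> (11,4)
Segment 4: (11,4) -> (10,4)
Segment 5: (10,4) -> (11,4)

Answer: ............
............
............
............
............
............
..##########
............
............
............
............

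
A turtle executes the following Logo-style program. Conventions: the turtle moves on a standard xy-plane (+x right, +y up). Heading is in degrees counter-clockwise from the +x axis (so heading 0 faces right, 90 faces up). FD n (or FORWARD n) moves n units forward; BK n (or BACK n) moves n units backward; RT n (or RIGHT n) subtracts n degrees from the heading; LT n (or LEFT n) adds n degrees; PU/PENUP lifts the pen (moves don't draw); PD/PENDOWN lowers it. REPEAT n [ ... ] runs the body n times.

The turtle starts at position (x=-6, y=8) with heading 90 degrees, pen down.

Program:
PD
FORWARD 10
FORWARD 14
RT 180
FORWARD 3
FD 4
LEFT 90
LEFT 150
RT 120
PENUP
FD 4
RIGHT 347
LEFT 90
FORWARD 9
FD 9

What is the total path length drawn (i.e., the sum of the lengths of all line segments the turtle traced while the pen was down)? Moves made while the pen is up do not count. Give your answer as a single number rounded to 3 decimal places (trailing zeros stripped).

Answer: 31

Derivation:
Executing turtle program step by step:
Start: pos=(-6,8), heading=90, pen down
PD: pen down
FD 10: (-6,8) -> (-6,18) [heading=90, draw]
FD 14: (-6,18) -> (-6,32) [heading=90, draw]
RT 180: heading 90 -> 270
FD 3: (-6,32) -> (-6,29) [heading=270, draw]
FD 4: (-6,29) -> (-6,25) [heading=270, draw]
LT 90: heading 270 -> 0
LT 150: heading 0 -> 150
RT 120: heading 150 -> 30
PU: pen up
FD 4: (-6,25) -> (-2.536,27) [heading=30, move]
RT 347: heading 30 -> 43
LT 90: heading 43 -> 133
FD 9: (-2.536,27) -> (-8.674,33.582) [heading=133, move]
FD 9: (-8.674,33.582) -> (-14.812,40.164) [heading=133, move]
Final: pos=(-14.812,40.164), heading=133, 4 segment(s) drawn

Segment lengths:
  seg 1: (-6,8) -> (-6,18), length = 10
  seg 2: (-6,18) -> (-6,32), length = 14
  seg 3: (-6,32) -> (-6,29), length = 3
  seg 4: (-6,29) -> (-6,25), length = 4
Total = 31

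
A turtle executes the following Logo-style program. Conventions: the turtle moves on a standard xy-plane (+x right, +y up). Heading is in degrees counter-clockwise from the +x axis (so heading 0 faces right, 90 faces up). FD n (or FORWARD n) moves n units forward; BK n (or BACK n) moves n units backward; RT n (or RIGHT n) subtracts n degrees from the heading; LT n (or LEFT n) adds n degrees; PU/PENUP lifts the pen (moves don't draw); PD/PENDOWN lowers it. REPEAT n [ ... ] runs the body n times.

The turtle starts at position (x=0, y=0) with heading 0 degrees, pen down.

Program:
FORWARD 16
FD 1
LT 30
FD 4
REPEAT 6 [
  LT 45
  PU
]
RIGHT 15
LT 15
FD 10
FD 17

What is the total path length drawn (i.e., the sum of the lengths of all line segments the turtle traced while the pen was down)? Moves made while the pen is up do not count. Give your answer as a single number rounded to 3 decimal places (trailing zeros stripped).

Executing turtle program step by step:
Start: pos=(0,0), heading=0, pen down
FD 16: (0,0) -> (16,0) [heading=0, draw]
FD 1: (16,0) -> (17,0) [heading=0, draw]
LT 30: heading 0 -> 30
FD 4: (17,0) -> (20.464,2) [heading=30, draw]
REPEAT 6 [
  -- iteration 1/6 --
  LT 45: heading 30 -> 75
  PU: pen up
  -- iteration 2/6 --
  LT 45: heading 75 -> 120
  PU: pen up
  -- iteration 3/6 --
  LT 45: heading 120 -> 165
  PU: pen up
  -- iteration 4/6 --
  LT 45: heading 165 -> 210
  PU: pen up
  -- iteration 5/6 --
  LT 45: heading 210 -> 255
  PU: pen up
  -- iteration 6/6 --
  LT 45: heading 255 -> 300
  PU: pen up
]
RT 15: heading 300 -> 285
LT 15: heading 285 -> 300
FD 10: (20.464,2) -> (25.464,-6.66) [heading=300, move]
FD 17: (25.464,-6.66) -> (33.964,-21.383) [heading=300, move]
Final: pos=(33.964,-21.383), heading=300, 3 segment(s) drawn

Segment lengths:
  seg 1: (0,0) -> (16,0), length = 16
  seg 2: (16,0) -> (17,0), length = 1
  seg 3: (17,0) -> (20.464,2), length = 4
Total = 21

Answer: 21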